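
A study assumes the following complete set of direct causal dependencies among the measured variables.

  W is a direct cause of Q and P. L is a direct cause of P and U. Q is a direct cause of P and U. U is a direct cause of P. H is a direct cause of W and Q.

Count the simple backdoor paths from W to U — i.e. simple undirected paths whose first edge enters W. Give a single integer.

3

A backdoor path from W to U is any simple undirected path whose first edge points into W (i.e. leaves W via a parent).
Parents of W: {H}.
Enumerating:
  P1: W <- H -> Q -> U
  P2: W <- H -> Q -> P <- L -> U
  P3: W <- H -> Q -> P <- U
That exhausts the simple backdoor paths. Count: 3.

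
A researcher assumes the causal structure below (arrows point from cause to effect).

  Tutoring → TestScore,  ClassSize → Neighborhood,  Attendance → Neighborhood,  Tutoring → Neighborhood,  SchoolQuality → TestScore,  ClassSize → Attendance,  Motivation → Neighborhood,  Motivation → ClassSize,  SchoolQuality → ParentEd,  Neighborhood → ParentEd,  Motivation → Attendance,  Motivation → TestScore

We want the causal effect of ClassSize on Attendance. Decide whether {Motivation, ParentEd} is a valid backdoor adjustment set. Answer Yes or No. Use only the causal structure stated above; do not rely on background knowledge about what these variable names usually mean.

Backdoor paths from ClassSize to Attendance (paths whose first edge points into ClassSize):
  P1: ClassSize <- Motivation -> Attendance
  P2: ClassSize <- Motivation -> TestScore <- Tutoring -> Neighborhood <- Attendance
  P3: ClassSize <- Motivation -> TestScore <- SchoolQuality -> ParentEd <- Neighborhood <- Attendance
  P4: ClassSize <- Motivation -> Neighborhood <- Attendance
Condition 1 (no descendant of ClassSize in the set): FAILS — ParentEd is a descendant of ClassSize.
Condition 2 (every backdoor path blocked by {Motivation, ParentEd}):
  P1: blocked at fork node Motivation ∈ conditioning set.
  P2: blocked at fork node Motivation ∈ conditioning set.
  P3: blocked at fork node Motivation ∈ conditioning set.
  P4: blocked at fork node Motivation ∈ conditioning set.
{Motivation, ParentEd} does not satisfy the backdoor criterion.

No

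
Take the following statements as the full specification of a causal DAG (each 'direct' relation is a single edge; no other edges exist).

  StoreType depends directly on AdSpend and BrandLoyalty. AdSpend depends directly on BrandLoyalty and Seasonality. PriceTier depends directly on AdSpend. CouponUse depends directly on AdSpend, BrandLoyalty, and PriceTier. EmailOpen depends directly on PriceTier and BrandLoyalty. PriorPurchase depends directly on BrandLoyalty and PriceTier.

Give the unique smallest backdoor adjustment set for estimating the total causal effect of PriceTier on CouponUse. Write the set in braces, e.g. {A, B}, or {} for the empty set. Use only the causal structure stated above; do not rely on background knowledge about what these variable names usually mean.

{AdSpend}

Variables eligible for adjustment (non-descendants of PriceTier, excluding PriceTier and CouponUse): {AdSpend, BrandLoyalty, Seasonality, StoreType}.
Backdoor paths from PriceTier to CouponUse:
  P1: PriceTier <- AdSpend <- BrandLoyalty -> CouponUse
  P2: PriceTier <- AdSpend -> StoreType <- BrandLoyalty -> CouponUse
  P3: PriceTier <- AdSpend -> CouponUse
The empty set is not sufficient: P1 (PriceTier <- AdSpend <- BrandLoyalty -> CouponUse) has no collider blocking it and no conditioned non-collider, so it is open.
Try {AdSpend}:
  P1: blocked at chain node AdSpend ∈ conditioning set.
  P2: blocked at fork node AdSpend ∈ conditioning set.
  P3: blocked at fork node AdSpend ∈ conditioning set.
{AdSpend} contains no descendant of PriceTier and blocks every backdoor path.
No other singleton works — e.g. {BrandLoyalty} leaves P3 open — so {AdSpend} is the unique smallest valid adjustment set.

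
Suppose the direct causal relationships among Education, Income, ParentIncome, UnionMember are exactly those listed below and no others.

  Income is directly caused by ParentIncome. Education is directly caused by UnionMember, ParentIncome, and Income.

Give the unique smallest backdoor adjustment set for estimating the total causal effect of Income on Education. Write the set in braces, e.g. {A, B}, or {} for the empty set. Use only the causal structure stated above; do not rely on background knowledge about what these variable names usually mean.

{ParentIncome}

Variables eligible for adjustment (non-descendants of Income, excluding Income and Education): {ParentIncome, UnionMember}.
Backdoor paths from Income to Education:
  P1: Income <- ParentIncome -> Education
The empty set is not sufficient: P1 (Income <- ParentIncome -> Education) has no collider blocking it and no conditioned non-collider, so it is open.
Try {ParentIncome}:
  P1: blocked at fork node ParentIncome ∈ conditioning set.
{ParentIncome} contains no descendant of Income and blocks every backdoor path.
No other singleton works — e.g. {UnionMember} leaves P1 open — so {ParentIncome} is the unique smallest valid adjustment set.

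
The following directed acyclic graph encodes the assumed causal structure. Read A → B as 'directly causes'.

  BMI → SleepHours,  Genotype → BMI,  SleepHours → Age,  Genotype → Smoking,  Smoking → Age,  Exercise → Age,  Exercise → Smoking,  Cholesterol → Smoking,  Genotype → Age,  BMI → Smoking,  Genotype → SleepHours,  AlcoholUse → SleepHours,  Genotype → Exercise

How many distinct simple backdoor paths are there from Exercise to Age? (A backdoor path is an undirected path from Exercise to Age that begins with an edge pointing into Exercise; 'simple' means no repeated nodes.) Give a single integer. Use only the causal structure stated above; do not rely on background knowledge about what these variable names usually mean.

A backdoor path from Exercise to Age is any simple undirected path whose first edge points into Exercise (i.e. leaves Exercise via a parent).
Parents of Exercise: {Genotype}.
Enumerating:
  P1: Exercise <- Genotype -> BMI -> SleepHours -> Age
  P2: Exercise <- Genotype -> BMI -> Smoking -> Age
  P3: Exercise <- Genotype -> SleepHours <- BMI -> Smoking -> Age
  P4: Exercise <- Genotype -> SleepHours -> Age
  P5: Exercise <- Genotype -> Smoking <- BMI -> SleepHours -> Age
  P6: Exercise <- Genotype -> Smoking -> Age
  P7: Exercise <- Genotype -> Age
That exhausts the simple backdoor paths. Count: 7.

7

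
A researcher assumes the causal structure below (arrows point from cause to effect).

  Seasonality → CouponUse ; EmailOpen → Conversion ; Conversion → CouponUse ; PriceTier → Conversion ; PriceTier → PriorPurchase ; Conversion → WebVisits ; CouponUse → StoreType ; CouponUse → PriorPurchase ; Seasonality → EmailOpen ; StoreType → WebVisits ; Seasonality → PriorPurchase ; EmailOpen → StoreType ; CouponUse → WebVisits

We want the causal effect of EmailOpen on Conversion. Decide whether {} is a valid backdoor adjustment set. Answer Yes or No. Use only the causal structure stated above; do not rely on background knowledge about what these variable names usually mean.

Backdoor paths from EmailOpen to Conversion (paths whose first edge points into EmailOpen):
  P1: EmailOpen <- Seasonality -> CouponUse <- Conversion
  P2: EmailOpen <- Seasonality -> CouponUse -> StoreType -> WebVisits <- Conversion
  P3: EmailOpen <- Seasonality -> CouponUse -> WebVisits <- Conversion
  P4: EmailOpen <- Seasonality -> CouponUse -> PriorPurchase <- PriceTier -> Conversion
  P5: EmailOpen <- Seasonality -> PriorPurchase <- PriceTier -> Conversion
  P6: EmailOpen <- Seasonality -> PriorPurchase <- CouponUse <- Conversion
  P7: EmailOpen <- Seasonality -> PriorPurchase <- CouponUse -> StoreType -> WebVisits <- Conversion
  P8: EmailOpen <- Seasonality -> PriorPurchase <- CouponUse -> WebVisits <- Conversion
Condition 1 (no descendant of EmailOpen in the set): holds — descendants of EmailOpen are {Conversion, CouponUse, PriorPurchase, StoreType, WebVisits}; none are in {}.
Condition 2 (every backdoor path blocked by {}):
  P1: blocked at collider CouponUse (neither it nor any descendant is in the conditioning set).
  P2: blocked at collider WebVisits (neither it nor any descendant is in the conditioning set).
  P3: blocked at collider WebVisits (neither it nor any descendant is in the conditioning set).
  P4: blocked at collider PriorPurchase (neither it nor any descendant is in the conditioning set).
  P5: blocked at collider PriorPurchase (neither it nor any descendant is in the conditioning set).
  P6: blocked at collider PriorPurchase (neither it nor any descendant is in the conditioning set).
  P7: blocked at collider PriorPurchase (neither it nor any descendant is in the conditioning set).
  P8: blocked at collider PriorPurchase (neither it nor any descendant is in the conditioning set).
{} satisfies the backdoor criterion.

Yes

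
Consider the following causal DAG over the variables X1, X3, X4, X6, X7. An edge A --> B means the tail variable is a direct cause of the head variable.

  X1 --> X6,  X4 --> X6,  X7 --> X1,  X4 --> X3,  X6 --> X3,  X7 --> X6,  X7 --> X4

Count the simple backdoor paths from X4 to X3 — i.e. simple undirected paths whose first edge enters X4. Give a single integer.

A backdoor path from X4 to X3 is any simple undirected path whose first edge points into X4 (i.e. leaves X4 via a parent).
Parents of X4: {X7}.
Enumerating:
  P1: X4 <- X7 -> X1 -> X6 -> X3
  P2: X4 <- X7 -> X6 -> X3
That exhausts the simple backdoor paths. Count: 2.

2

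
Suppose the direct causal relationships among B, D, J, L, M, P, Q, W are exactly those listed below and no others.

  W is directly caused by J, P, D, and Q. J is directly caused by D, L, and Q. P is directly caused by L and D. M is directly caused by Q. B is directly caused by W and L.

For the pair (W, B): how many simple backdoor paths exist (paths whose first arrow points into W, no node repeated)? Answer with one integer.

A backdoor path from W to B is any simple undirected path whose first edge points into W (i.e. leaves W via a parent).
Parents of W: {D, J, P, Q}.
Enumerating:
  P1: W <- Q -> J <- D -> P <- L -> B
  P2: W <- Q -> J <- L -> B
  P3: W <- D -> P <- L -> B
  P4: W <- D -> J <- L -> B
  P5: W <- P <- D -> J <- L -> B
  P6: W <- P <- L -> B
  P7: W <- J <- D -> P <- L -> B
  P8: W <- J <- L -> B
That exhausts the simple backdoor paths. Count: 8.

8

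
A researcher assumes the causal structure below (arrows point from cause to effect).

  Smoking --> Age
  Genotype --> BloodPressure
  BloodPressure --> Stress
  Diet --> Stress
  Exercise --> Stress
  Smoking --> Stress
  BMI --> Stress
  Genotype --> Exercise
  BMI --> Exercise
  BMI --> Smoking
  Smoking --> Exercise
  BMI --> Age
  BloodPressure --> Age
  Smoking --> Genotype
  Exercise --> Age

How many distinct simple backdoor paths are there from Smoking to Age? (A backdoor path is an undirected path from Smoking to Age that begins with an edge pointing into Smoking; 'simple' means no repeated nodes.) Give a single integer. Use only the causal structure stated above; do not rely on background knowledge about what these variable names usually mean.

A backdoor path from Smoking to Age is any simple undirected path whose first edge points into Smoking (i.e. leaves Smoking via a parent).
Parents of Smoking: {BMI}.
Enumerating:
  P1: Smoking <- BMI -> Exercise <- Genotype -> BloodPressure -> Age
  P2: Smoking <- BMI -> Exercise -> Stress <- BloodPressure -> Age
  P3: Smoking <- BMI -> Exercise -> Age
  P4: Smoking <- BMI -> Stress <- Exercise <- Genotype -> BloodPressure -> Age
  P5: Smoking <- BMI -> Stress <- Exercise -> Age
  P6: Smoking <- BMI -> Stress <- BloodPressure <- Genotype -> Exercise -> Age
  P7: Smoking <- BMI -> Stress <- BloodPressure -> Age
  P8: Smoking <- BMI -> Age
That exhausts the simple backdoor paths. Count: 8.

8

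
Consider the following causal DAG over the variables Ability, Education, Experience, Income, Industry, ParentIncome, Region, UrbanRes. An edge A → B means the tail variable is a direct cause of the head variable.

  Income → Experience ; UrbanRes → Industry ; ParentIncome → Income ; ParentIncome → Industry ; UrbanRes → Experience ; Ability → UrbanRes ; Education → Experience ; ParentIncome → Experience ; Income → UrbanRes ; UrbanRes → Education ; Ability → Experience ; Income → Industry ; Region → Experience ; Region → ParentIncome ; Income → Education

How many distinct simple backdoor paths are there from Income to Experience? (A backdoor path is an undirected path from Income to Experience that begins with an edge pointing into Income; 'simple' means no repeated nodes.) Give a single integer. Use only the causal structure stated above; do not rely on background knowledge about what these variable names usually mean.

A backdoor path from Income to Experience is any simple undirected path whose first edge points into Income (i.e. leaves Income via a parent).
Parents of Income: {ParentIncome}.
Enumerating:
  P1: Income <- ParentIncome <- Region -> Experience
  P2: Income <- ParentIncome -> Industry <- UrbanRes <- Ability -> Experience
  P3: Income <- ParentIncome -> Industry <- UrbanRes -> Education -> Experience
  P4: Income <- ParentIncome -> Industry <- UrbanRes -> Experience
  P5: Income <- ParentIncome -> Experience
That exhausts the simple backdoor paths. Count: 5.

5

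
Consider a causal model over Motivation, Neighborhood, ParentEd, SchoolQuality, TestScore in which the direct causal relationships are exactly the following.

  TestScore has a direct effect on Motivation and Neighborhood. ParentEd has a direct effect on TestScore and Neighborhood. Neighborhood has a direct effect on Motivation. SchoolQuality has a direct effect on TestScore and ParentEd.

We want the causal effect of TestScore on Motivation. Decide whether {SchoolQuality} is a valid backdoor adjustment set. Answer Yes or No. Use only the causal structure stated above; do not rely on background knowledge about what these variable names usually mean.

Backdoor paths from TestScore to Motivation (paths whose first edge points into TestScore):
  P1: TestScore <- SchoolQuality -> ParentEd -> Neighborhood -> Motivation
  P2: TestScore <- ParentEd -> Neighborhood -> Motivation
Condition 1 (no descendant of TestScore in the set): holds — descendants of TestScore are {Motivation, Neighborhood}; none are in {SchoolQuality}.
Condition 2 (every backdoor path blocked by {SchoolQuality}):
  P1: blocked at fork node SchoolQuality ∈ conditioning set.
  P2: open — no interior node is in the conditioning set.
{SchoolQuality} does not satisfy the backdoor criterion.

No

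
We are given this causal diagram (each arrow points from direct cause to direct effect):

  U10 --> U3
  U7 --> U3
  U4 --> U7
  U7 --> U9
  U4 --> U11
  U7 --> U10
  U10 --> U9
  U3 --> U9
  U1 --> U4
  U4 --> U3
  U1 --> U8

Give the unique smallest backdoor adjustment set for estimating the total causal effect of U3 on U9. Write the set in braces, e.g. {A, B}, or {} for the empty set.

{U10, U7}

Variables eligible for adjustment (non-descendants of U3, excluding U3 and U9): {U1, U10, U11, U4, U7, U8}.
Backdoor paths from U3 to U9:
  P1: U3 <- U4 -> U7 -> U10 -> U9
  P2: U3 <- U4 -> U7 -> U9
  P3: U3 <- U7 -> U10 -> U9
  P4: U3 <- U7 -> U9
  P5: U3 <- U10 <- U7 -> U9
  P6: U3 <- U10 -> U9
The empty set is not sufficient: P1 (U3 <- U4 -> U7 -> U10 -> U9) has no collider blocking it and no conditioned non-collider, so it is open.
Try {U10, U7}:
  P1: blocked at chain node U7 ∈ conditioning set.
  P2: blocked at chain node U7 ∈ conditioning set.
  P3: blocked at fork node U7 ∈ conditioning set.
  P4: blocked at fork node U7 ∈ conditioning set.
  P5: blocked at chain node U10 ∈ conditioning set.
  P6: blocked at fork node U10 ∈ conditioning set.
{U10, U7} contains no descendant of U3 and blocks every backdoor path.
Every element of {U10, U7} is needed (dropping U10 leaves P6 open; dropping U7 leaves P2 open), so no proper subset is valid.
Among all size-2 subsets of the eligible variables, only {U10, U7} blocks every backdoor path, so it is the unique smallest valid adjustment set.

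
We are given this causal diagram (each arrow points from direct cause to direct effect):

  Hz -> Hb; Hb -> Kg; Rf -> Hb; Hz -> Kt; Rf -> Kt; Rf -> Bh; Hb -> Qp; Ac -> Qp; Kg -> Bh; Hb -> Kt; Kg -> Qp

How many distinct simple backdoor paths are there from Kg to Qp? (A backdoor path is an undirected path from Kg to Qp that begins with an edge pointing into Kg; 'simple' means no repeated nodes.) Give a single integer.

A backdoor path from Kg to Qp is any simple undirected path whose first edge points into Kg (i.e. leaves Kg via a parent).
Parents of Kg: {Hb}.
Enumerating:
  P1: Kg <- Hb -> Qp
That exhausts the simple backdoor paths. Count: 1.

1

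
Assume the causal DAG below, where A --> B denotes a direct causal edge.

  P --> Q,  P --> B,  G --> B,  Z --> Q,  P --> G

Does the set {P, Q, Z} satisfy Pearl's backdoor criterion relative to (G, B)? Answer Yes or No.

Yes

Backdoor paths from G to B (paths whose first edge points into G):
  P1: G <- P -> B
Condition 1 (no descendant of G in the set): holds — descendants of G are {B}; none are in {P, Q, Z}.
Condition 2 (every backdoor path blocked by {P, Q, Z}):
  P1: blocked at fork node P ∈ conditioning set.
{P, Q, Z} satisfies the backdoor criterion.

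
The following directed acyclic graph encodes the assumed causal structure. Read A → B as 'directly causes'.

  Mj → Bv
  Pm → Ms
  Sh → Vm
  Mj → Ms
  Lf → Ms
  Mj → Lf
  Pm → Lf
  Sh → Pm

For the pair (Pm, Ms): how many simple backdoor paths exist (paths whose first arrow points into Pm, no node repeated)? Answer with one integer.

A backdoor path from Pm to Ms is any simple undirected path whose first edge points into Pm (i.e. leaves Pm via a parent).
Parents of Pm: {Sh}.
No simple path from any parent of Pm reaches Ms without revisiting Pm, so there are no backdoor paths.

0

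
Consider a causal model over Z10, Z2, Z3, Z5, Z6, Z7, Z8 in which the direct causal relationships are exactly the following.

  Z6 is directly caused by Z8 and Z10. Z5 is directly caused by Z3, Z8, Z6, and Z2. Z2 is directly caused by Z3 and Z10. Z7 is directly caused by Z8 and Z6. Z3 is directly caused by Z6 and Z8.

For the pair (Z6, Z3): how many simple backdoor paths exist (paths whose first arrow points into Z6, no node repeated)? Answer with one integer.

6

A backdoor path from Z6 to Z3 is any simple undirected path whose first edge points into Z6 (i.e. leaves Z6 via a parent).
Parents of Z6: {Z10, Z8}.
Enumerating:
  P1: Z6 <- Z8 -> Z3
  P2: Z6 <- Z8 -> Z5 <- Z3
  P3: Z6 <- Z8 -> Z5 <- Z2 <- Z3
  P4: Z6 <- Z10 -> Z2 <- Z3
  P5: Z6 <- Z10 -> Z2 -> Z5 <- Z8 -> Z3
  P6: Z6 <- Z10 -> Z2 -> Z5 <- Z3
That exhausts the simple backdoor paths. Count: 6.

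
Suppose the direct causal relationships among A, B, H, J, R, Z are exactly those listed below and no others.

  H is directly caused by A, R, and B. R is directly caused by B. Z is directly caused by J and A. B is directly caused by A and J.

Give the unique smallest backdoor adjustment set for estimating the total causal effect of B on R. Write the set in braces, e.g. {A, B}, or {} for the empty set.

{}

Variables eligible for adjustment (non-descendants of B, excluding B and R): {A, J, Z}.
Backdoor paths from B to R:
  P1: B <- J -> Z <- A -> H <- R
  P2: B <- A -> H <- R
Each backdoor path contains an unconditioned collider, so every path is already blocked with the empty conditioning set:
  P1: blocked at collider Z (neither it nor any descendant is in the conditioning set).
  P2: blocked at collider H (neither it nor any descendant is in the conditioning set).
The empty set is therefore the unique smallest valid set.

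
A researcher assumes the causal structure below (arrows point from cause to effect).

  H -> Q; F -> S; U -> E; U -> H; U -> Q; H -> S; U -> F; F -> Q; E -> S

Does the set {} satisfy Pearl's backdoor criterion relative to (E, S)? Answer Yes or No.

No

Backdoor paths from E to S (paths whose first edge points into E):
  P1: E <- U -> F -> Q <- H -> S
  P2: E <- U -> F -> S
  P3: E <- U -> H -> Q <- F -> S
  P4: E <- U -> H -> S
  P5: E <- U -> Q <- F -> S
  P6: E <- U -> Q <- H -> S
Condition 1 (no descendant of E in the set): holds — descendants of E are {S}; none are in {}.
Condition 2 (every backdoor path blocked by {}):
  P1: blocked at collider Q (neither it nor any descendant is in the conditioning set).
  P2: open — no interior node is in the conditioning set.
  P3: blocked at collider Q (neither it nor any descendant is in the conditioning set).
  P4: open — no interior node is in the conditioning set.
  P5: blocked at collider Q (neither it nor any descendant is in the conditioning set).
  P6: blocked at collider Q (neither it nor any descendant is in the conditioning set).
{} does not satisfy the backdoor criterion.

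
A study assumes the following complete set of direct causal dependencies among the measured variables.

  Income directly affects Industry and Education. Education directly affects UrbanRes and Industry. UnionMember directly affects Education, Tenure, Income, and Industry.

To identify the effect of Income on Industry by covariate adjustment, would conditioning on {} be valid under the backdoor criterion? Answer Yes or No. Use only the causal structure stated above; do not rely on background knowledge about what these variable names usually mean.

No

Backdoor paths from Income to Industry (paths whose first edge points into Income):
  P1: Income <- UnionMember -> Education -> Industry
  P2: Income <- UnionMember -> Industry
Condition 1 (no descendant of Income in the set): holds — descendants of Income are {Education, Industry, UrbanRes}; none are in {}.
Condition 2 (every backdoor path blocked by {}):
  P1: open — no interior node is in the conditioning set.
  P2: open — no interior node is in the conditioning set.
{} does not satisfy the backdoor criterion.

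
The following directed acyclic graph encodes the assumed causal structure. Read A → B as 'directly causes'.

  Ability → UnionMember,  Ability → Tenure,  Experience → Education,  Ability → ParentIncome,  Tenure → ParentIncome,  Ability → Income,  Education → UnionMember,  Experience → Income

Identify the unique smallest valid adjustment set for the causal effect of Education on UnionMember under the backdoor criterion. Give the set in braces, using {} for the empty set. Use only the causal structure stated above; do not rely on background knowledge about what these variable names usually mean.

{}

Variables eligible for adjustment (non-descendants of Education, excluding Education and UnionMember): {Ability, Experience, Income, ParentIncome, Tenure}.
Backdoor paths from Education to UnionMember:
  P1: Education <- Experience -> Income <- Ability -> UnionMember
Each backdoor path contains an unconditioned collider, so every path is already blocked with the empty conditioning set:
  P1: blocked at collider Income (neither it nor any descendant is in the conditioning set).
The empty set is therefore the unique smallest valid set.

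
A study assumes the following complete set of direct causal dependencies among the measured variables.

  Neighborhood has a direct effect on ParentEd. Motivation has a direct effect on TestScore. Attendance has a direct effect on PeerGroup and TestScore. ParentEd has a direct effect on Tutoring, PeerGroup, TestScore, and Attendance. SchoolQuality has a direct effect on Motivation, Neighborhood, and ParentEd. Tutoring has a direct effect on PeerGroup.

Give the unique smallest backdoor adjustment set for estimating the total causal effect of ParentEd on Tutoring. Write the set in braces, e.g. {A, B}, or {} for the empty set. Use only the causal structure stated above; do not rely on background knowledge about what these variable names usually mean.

Variables eligible for adjustment (non-descendants of ParentEd, excluding ParentEd and Tutoring): {Motivation, Neighborhood, SchoolQuality}.
Backdoor paths from ParentEd to Tutoring:
  P1: ParentEd <- SchoolQuality -> Motivation -> TestScore <- Attendance -> PeerGroup <- Tutoring
  P2: ParentEd <- Neighborhood <- SchoolQuality -> Motivation -> TestScore <- Attendance -> PeerGroup <- Tutoring
Each backdoor path contains an unconditioned collider, so every path is already blocked with the empty conditioning set:
  P1: blocked at collider TestScore (neither it nor any descendant is in the conditioning set).
  P2: blocked at collider TestScore (neither it nor any descendant is in the conditioning set).
The empty set is therefore the unique smallest valid set.

{}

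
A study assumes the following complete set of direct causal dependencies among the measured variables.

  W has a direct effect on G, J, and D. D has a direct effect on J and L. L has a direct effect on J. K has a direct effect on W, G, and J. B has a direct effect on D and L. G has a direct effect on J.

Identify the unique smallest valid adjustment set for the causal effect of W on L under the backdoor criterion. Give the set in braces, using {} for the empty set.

{}

Variables eligible for adjustment (non-descendants of W, excluding W and L): {B, K}.
Backdoor paths from W to L:
  P1: W <- K -> G -> J <- D <- B -> L
  P2: W <- K -> G -> J <- D -> L
  P3: W <- K -> G -> J <- L
  P4: W <- K -> J <- D <- B -> L
  P5: W <- K -> J <- D -> L
  P6: W <- K -> J <- L
Each backdoor path contains an unconditioned collider, so every path is already blocked with the empty conditioning set:
  P1: blocked at collider J (neither it nor any descendant is in the conditioning set).
  P2: blocked at collider J (neither it nor any descendant is in the conditioning set).
  P3: blocked at collider J (neither it nor any descendant is in the conditioning set).
  P4: blocked at collider J (neither it nor any descendant is in the conditioning set).
  P5: blocked at collider J (neither it nor any descendant is in the conditioning set).
  P6: blocked at collider J (neither it nor any descendant is in the conditioning set).
The empty set is therefore the unique smallest valid set.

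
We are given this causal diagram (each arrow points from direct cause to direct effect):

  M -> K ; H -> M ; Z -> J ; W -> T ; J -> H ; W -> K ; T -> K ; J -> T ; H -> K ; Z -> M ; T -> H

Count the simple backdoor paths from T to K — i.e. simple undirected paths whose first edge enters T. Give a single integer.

A backdoor path from T to K is any simple undirected path whose first edge points into T (i.e. leaves T via a parent).
Parents of T: {J, W}.
Enumerating:
  P1: T <- W -> K
  P2: T <- J <- Z -> M <- H -> K
  P3: T <- J <- Z -> M -> K
  P4: T <- J -> H -> M -> K
  P5: T <- J -> H -> K
That exhausts the simple backdoor paths. Count: 5.

5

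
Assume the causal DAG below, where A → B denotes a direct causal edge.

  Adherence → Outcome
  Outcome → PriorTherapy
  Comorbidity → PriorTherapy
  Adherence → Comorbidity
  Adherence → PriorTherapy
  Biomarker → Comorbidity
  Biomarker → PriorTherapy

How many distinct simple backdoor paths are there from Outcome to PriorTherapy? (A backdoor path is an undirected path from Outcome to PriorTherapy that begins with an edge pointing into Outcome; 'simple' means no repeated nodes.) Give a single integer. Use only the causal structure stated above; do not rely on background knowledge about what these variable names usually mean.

A backdoor path from Outcome to PriorTherapy is any simple undirected path whose first edge points into Outcome (i.e. leaves Outcome via a parent).
Parents of Outcome: {Adherence}.
Enumerating:
  P1: Outcome <- Adherence -> Comorbidity <- Biomarker -> PriorTherapy
  P2: Outcome <- Adherence -> Comorbidity -> PriorTherapy
  P3: Outcome <- Adherence -> PriorTherapy
That exhausts the simple backdoor paths. Count: 3.

3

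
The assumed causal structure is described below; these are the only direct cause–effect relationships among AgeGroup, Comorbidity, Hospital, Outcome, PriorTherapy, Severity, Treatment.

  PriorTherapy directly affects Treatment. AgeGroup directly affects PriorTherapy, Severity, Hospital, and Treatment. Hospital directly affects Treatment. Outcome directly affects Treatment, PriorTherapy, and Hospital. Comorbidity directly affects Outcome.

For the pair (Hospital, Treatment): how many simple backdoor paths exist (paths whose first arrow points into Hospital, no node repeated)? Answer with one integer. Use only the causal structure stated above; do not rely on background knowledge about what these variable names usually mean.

6

A backdoor path from Hospital to Treatment is any simple undirected path whose first edge points into Hospital (i.e. leaves Hospital via a parent).
Parents of Hospital: {AgeGroup, Outcome}.
Enumerating:
  P1: Hospital <- AgeGroup -> PriorTherapy <- Outcome -> Treatment
  P2: Hospital <- AgeGroup -> PriorTherapy -> Treatment
  P3: Hospital <- AgeGroup -> Treatment
  P4: Hospital <- Outcome -> PriorTherapy <- AgeGroup -> Treatment
  P5: Hospital <- Outcome -> PriorTherapy -> Treatment
  P6: Hospital <- Outcome -> Treatment
That exhausts the simple backdoor paths. Count: 6.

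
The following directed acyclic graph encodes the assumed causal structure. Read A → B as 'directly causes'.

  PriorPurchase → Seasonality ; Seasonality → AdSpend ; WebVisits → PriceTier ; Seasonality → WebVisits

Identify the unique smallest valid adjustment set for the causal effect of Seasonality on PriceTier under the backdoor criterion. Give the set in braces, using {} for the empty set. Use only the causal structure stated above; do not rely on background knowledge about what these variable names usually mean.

{}

Variables eligible for adjustment (non-descendants of Seasonality, excluding Seasonality and PriceTier): {PriorPurchase}.
Backdoor paths from Seasonality to PriceTier:
  (none)
With no backdoor paths the empty set already satisfies the criterion, and it is trivially minimal.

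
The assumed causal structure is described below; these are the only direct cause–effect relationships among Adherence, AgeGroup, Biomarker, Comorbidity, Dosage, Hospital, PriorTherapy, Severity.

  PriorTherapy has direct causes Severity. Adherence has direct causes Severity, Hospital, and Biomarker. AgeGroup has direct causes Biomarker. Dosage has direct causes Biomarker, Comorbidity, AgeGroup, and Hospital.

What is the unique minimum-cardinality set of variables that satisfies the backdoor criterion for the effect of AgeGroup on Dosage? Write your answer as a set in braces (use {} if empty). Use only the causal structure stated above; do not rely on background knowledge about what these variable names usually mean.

Variables eligible for adjustment (non-descendants of AgeGroup, excluding AgeGroup and Dosage): {Adherence, Biomarker, Comorbidity, Hospital, PriorTherapy, Severity}.
Backdoor paths from AgeGroup to Dosage:
  P1: AgeGroup <- Biomarker -> Dosage
  P2: AgeGroup <- Biomarker -> Adherence <- Hospital -> Dosage
The empty set is not sufficient: P1 (AgeGroup <- Biomarker -> Dosage) has no collider blocking it and no conditioned non-collider, so it is open.
Try {Biomarker}:
  P1: blocked at fork node Biomarker ∈ conditioning set.
  P2: blocked at fork node Biomarker ∈ conditioning set.
{Biomarker} contains no descendant of AgeGroup and blocks every backdoor path.
No other singleton works — e.g. {Hospital} leaves P1 open — so {Biomarker} is the unique smallest valid adjustment set.

{Biomarker}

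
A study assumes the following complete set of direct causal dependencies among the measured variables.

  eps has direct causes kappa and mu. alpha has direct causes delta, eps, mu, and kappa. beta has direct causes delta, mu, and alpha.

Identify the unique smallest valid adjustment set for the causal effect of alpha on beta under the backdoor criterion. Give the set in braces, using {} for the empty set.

Variables eligible for adjustment (non-descendants of alpha, excluding alpha and beta): {delta, eps, kappa, mu}.
Backdoor paths from alpha to beta:
  P1: alpha <- mu -> beta
  P2: alpha <- kappa -> eps <- mu -> beta
  P3: alpha <- delta -> beta
  P4: alpha <- eps <- mu -> beta
The empty set is not sufficient: P1 (alpha <- mu -> beta) has no collider blocking it and no conditioned non-collider, so it is open.
Try {delta, mu}:
  P1: blocked at fork node mu ∈ conditioning set.
  P2: blocked at collider eps (neither it nor any descendant is in the conditioning set).
  P3: blocked at fork node delta ∈ conditioning set.
  P4: blocked at fork node mu ∈ conditioning set.
{delta, mu} contains no descendant of alpha and blocks every backdoor path.
Every element of {delta, mu} is needed (dropping delta leaves P3 open; dropping mu leaves P1 open), so no proper subset is valid.
Among all size-2 subsets of the eligible variables, only {delta, mu} blocks every backdoor path, so it is the unique smallest valid adjustment set.

{delta, mu}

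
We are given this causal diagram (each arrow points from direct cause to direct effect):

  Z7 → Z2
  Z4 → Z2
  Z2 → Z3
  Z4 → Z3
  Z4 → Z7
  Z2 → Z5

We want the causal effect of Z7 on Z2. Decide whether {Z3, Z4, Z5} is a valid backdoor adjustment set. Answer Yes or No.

Backdoor paths from Z7 to Z2 (paths whose first edge points into Z7):
  P1: Z7 <- Z4 -> Z2
  P2: Z7 <- Z4 -> Z3 <- Z2
Condition 1 (no descendant of Z7 in the set): FAILS — Z3 and Z5 are descendants of Z7.
Condition 2 (every backdoor path blocked by {Z3, Z4, Z5}):
  P1: blocked at fork node Z4 ∈ conditioning set.
  P2: blocked at fork node Z4 ∈ conditioning set.
{Z3, Z4, Z5} does not satisfy the backdoor criterion.

No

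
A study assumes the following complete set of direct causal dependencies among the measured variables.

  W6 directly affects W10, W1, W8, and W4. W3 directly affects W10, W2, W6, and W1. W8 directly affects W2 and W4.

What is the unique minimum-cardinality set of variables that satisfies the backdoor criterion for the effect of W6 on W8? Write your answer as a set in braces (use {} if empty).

{}

Variables eligible for adjustment (non-descendants of W6, excluding W6 and W8): {W3}.
Backdoor paths from W6 to W8:
  P1: W6 <- W3 -> W2 <- W8
Each backdoor path contains an unconditioned collider, so every path is already blocked with the empty conditioning set:
  P1: blocked at collider W2 (neither it nor any descendant is in the conditioning set).
The empty set is therefore the unique smallest valid set.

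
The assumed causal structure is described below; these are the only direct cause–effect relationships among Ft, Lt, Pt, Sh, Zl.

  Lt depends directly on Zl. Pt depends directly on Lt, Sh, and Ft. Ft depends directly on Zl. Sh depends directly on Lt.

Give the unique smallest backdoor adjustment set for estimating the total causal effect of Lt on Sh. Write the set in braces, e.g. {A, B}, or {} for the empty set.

{}

Variables eligible for adjustment (non-descendants of Lt, excluding Lt and Sh): {Ft, Zl}.
Backdoor paths from Lt to Sh:
  P1: Lt <- Zl -> Ft -> Pt <- Sh
Each backdoor path contains an unconditioned collider, so every path is already blocked with the empty conditioning set:
  P1: blocked at collider Pt (neither it nor any descendant is in the conditioning set).
The empty set is therefore the unique smallest valid set.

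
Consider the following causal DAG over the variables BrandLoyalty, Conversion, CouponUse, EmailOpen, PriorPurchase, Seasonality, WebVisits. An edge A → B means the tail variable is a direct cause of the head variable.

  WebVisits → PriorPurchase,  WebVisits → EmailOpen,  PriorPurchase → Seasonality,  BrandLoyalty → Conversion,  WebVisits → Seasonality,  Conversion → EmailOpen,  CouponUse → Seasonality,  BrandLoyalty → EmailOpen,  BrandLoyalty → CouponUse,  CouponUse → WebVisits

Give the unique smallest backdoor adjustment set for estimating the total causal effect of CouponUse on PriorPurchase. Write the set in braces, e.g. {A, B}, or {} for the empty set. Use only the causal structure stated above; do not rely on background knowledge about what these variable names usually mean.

Variables eligible for adjustment (non-descendants of CouponUse, excluding CouponUse and PriorPurchase): {BrandLoyalty, Conversion}.
Backdoor paths from CouponUse to PriorPurchase:
  P1: CouponUse <- BrandLoyalty -> Conversion -> EmailOpen <- WebVisits -> PriorPurchase
  P2: CouponUse <- BrandLoyalty -> Conversion -> EmailOpen <- WebVisits -> Seasonality <- PriorPurchase
  P3: CouponUse <- BrandLoyalty -> EmailOpen <- WebVisits -> PriorPurchase
  P4: CouponUse <- BrandLoyalty -> EmailOpen <- WebVisits -> Seasonality <- PriorPurchase
Each backdoor path contains an unconditioned collider, so every path is already blocked with the empty conditioning set:
  P1: blocked at collider EmailOpen (neither it nor any descendant is in the conditioning set).
  P2: blocked at collider EmailOpen (neither it nor any descendant is in the conditioning set).
  P3: blocked at collider EmailOpen (neither it nor any descendant is in the conditioning set).
  P4: blocked at collider EmailOpen (neither it nor any descendant is in the conditioning set).
The empty set is therefore the unique smallest valid set.

{}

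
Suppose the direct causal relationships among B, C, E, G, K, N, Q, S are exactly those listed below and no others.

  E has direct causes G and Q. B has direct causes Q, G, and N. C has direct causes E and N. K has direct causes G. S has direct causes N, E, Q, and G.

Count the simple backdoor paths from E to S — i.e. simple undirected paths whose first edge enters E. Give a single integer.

6

A backdoor path from E to S is any simple undirected path whose first edge points into E (i.e. leaves E via a parent).
Parents of E: {G, Q}.
Enumerating:
  P1: E <- Q -> S
  P2: E <- Q -> B <- G -> S
  P3: E <- Q -> B <- N -> S
  P4: E <- G -> S
  P5: E <- G -> B <- Q -> S
  P6: E <- G -> B <- N -> S
That exhausts the simple backdoor paths. Count: 6.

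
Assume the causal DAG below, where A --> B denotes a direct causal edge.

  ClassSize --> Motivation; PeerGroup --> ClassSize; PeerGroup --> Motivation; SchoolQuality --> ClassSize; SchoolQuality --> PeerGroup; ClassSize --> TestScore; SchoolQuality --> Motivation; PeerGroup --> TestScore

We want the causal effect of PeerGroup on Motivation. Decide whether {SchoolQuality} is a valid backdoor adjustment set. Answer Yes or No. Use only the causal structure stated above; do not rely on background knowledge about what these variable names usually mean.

Yes

Backdoor paths from PeerGroup to Motivation (paths whose first edge points into PeerGroup):
  P1: PeerGroup <- SchoolQuality -> ClassSize -> Motivation
  P2: PeerGroup <- SchoolQuality -> Motivation
Condition 1 (no descendant of PeerGroup in the set): holds — descendants of PeerGroup are {ClassSize, Motivation, TestScore}; none are in {SchoolQuality}.
Condition 2 (every backdoor path blocked by {SchoolQuality}):
  P1: blocked at fork node SchoolQuality ∈ conditioning set.
  P2: blocked at fork node SchoolQuality ∈ conditioning set.
{SchoolQuality} satisfies the backdoor criterion.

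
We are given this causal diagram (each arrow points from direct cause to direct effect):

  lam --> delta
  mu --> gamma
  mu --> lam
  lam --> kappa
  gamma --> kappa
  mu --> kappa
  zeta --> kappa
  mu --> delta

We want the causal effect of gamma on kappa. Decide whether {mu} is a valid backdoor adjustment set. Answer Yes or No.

Backdoor paths from gamma to kappa (paths whose first edge points into gamma):
  P1: gamma <- mu -> lam -> kappa
  P2: gamma <- mu -> kappa
  P3: gamma <- mu -> delta <- lam -> kappa
Condition 1 (no descendant of gamma in the set): holds — descendants of gamma are {kappa}; none are in {mu}.
Condition 2 (every backdoor path blocked by {mu}):
  P1: blocked at fork node mu ∈ conditioning set.
  P2: blocked at fork node mu ∈ conditioning set.
  P3: blocked at fork node mu ∈ conditioning set.
{mu} satisfies the backdoor criterion.

Yes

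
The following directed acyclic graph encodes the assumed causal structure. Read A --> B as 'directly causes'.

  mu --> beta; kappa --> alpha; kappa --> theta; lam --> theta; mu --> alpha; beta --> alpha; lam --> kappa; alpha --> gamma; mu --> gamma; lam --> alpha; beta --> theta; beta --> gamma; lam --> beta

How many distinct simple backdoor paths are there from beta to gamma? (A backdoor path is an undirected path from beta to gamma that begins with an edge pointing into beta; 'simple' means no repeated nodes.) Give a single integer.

8

A backdoor path from beta to gamma is any simple undirected path whose first edge points into beta (i.e. leaves beta via a parent).
Parents of beta: {lam, mu}.
Enumerating:
  P1: beta <- mu -> alpha -> gamma
  P2: beta <- mu -> gamma
  P3: beta <- lam -> kappa -> alpha <- mu -> gamma
  P4: beta <- lam -> kappa -> alpha -> gamma
  P5: beta <- lam -> alpha <- mu -> gamma
  P6: beta <- lam -> alpha -> gamma
  P7: beta <- lam -> theta <- kappa -> alpha <- mu -> gamma
  P8: beta <- lam -> theta <- kappa -> alpha -> gamma
That exhausts the simple backdoor paths. Count: 8.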